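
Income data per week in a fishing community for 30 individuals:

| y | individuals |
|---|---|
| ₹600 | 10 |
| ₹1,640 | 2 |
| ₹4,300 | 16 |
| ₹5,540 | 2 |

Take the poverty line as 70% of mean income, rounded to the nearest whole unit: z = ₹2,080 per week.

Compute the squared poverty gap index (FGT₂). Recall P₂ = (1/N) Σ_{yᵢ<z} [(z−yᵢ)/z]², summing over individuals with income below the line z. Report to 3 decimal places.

0.172

Below the line: 10×₹600, 2×₹1,640 (q = 12 of N = 30).
Shortfall ratios: (2080−600)/2080 = 0.7115 (×10); (2080−1640)/2080 = 0.2115 (×2).
Squared: 0.5063 (×10); 0.0447 (×2).
Sum = 5.152367; P₂ = 5.152367 / 30 = 0.172.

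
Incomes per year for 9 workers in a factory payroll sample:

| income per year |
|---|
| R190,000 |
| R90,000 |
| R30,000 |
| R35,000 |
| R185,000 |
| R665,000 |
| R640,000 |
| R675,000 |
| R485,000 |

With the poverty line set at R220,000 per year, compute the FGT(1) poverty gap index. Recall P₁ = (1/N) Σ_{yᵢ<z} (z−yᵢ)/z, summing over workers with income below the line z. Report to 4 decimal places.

0.2879

Below the line: R30,000, R35,000, R90,000, R185,000, R190,000 (q = 5 of N = 9).
Gap ratios (z−y)/z: (220000−30000)/220000 = 0.8636; (220000−35000)/220000 = 0.8409; (220000−90000)/220000 = 0.5909; (220000−185000)/220000 = 0.1591; (220000−190000)/220000 = 0.1364.
Sum of shortfalls = 2.590909; P₁ averages over all N: 2.590909 / 9 = 0.2879.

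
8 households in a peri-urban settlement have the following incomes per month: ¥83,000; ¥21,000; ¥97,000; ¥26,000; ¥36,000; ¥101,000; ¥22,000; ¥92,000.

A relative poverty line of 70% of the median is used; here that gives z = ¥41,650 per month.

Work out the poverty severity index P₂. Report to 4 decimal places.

0.0785

Poor units: ¥21,000, ¥22,000, ¥26,000, ¥36,000 (q = 4 of N = 8).
Shortfall ratios: (41650−21000)/41650 = 0.4958; (41650−22000)/41650 = 0.4718; (41650−26000)/41650 = 0.3758; (41650−36000)/41650 = 0.1357.
Squared: 0.2458; 0.2226; 0.1412; 0.0184.
Sum = 0.627991; P₂ = 0.627991 / 8 = 0.0785.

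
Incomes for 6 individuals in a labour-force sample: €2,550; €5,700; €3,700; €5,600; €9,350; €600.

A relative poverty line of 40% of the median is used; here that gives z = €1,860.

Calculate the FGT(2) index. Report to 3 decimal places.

0.076

Below z: €600 (q = 1 of N = 6).
Relative gaps: (1860−600)/1860 = 0.6774.
Squared: 0.4589.
Sum = 0.458897; P₂ = 0.458897 / 6 = 0.076.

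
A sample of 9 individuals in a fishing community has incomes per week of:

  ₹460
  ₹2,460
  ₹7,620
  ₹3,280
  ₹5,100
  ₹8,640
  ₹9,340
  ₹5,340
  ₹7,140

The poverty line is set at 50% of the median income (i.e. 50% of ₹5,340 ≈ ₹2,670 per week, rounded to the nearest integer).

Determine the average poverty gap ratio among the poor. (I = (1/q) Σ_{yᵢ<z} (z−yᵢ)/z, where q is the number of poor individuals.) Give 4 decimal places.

0.4532

Below z: ₹460, ₹2,460 (q = 2 of N = 9).
Shortfall ratios (z−y)/z: 0.8277, 0.0787; sum = 0.906367.
The income-gap ratio divides by q (the poor only): 0.906367 / 2 = 0.4532.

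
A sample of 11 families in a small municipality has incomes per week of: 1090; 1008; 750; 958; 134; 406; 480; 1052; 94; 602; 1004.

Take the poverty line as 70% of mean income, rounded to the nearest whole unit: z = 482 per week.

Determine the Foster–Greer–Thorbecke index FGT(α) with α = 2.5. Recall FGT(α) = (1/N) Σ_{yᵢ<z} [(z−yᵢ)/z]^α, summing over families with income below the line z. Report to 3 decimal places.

Poor units: 94, 134, 406, 480 (q = 4 of N = 11).
Shortfall ratios: (482−94)/482 = 0.8050; (482−134)/482 = 0.7220; (482−406)/482 = 0.1577; (482−480)/482 = 0.0041.
Raised to α = 2.5: 0.58138; 0.44293; 0.00987; 0.00000.
Sum = 1.034181; FGT(2.5) = 1.034181 / 11 = 0.094.

0.094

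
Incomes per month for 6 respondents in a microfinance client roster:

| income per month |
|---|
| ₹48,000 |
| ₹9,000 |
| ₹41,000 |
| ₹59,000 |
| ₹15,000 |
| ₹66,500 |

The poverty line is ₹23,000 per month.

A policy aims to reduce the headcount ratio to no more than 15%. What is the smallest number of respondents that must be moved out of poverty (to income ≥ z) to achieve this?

2

2 of the 6 respondents are poor, so H = 2/6 = 0.333.
A headcount ratio of at most 15% allows at most ⌊0.15 × 6⌋ = 0 poor respondents.
So at least 2 − 0 = 2 must be lifted.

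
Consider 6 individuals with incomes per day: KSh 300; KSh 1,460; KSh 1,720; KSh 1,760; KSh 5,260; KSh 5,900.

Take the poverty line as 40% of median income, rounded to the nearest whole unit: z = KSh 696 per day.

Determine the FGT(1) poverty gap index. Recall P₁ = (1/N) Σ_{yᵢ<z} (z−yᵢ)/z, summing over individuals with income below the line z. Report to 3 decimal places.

0.095

Below the line: KSh 300 (q = 1 of N = 6).
Normalized shortfalls: (696−300)/696 = 0.5690.
Sum of shortfalls = 0.568966; P₁ averages over all N: 0.568966 / 6 = 0.095.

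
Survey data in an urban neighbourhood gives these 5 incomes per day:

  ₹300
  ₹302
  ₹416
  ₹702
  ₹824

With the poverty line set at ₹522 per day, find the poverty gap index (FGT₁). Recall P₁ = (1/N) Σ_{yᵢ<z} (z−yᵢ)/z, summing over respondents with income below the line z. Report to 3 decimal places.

Below the line: ₹300, ₹302, ₹416 (q = 3 of N = 5).
Relative gaps: (522−300)/522 = 0.4253; (522−302)/522 = 0.4215; (522−416)/522 = 0.2031.
Sum of shortfalls = 1.049808; P₁ averages over all N: 1.049808 / 5 = 0.210.

0.210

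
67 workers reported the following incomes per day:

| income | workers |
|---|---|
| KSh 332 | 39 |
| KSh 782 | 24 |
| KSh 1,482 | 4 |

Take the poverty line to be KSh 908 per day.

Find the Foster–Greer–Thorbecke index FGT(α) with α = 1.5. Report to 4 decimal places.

0.3126

Below the line: 39×KSh 332, 24×KSh 782 (q = 63 of N = 67).
Normalized shortfalls: (908−332)/908 = 0.6344 (×39); (908−782)/908 = 0.1388 (×24).
Raised to α = 1.5: 0.50525 (×39); 0.05169 (×24).
Sum = 20.945306; FGT(1.5) = 20.945306 / 67 = 0.3126.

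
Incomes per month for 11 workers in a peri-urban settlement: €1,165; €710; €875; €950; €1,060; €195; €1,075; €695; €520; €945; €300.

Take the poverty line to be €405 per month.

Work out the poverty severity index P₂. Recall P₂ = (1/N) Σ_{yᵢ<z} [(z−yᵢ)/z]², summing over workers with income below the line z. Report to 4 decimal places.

0.0306

Below z: €195, €300 (q = 2 of N = 11).
Relative gaps: (405−195)/405 = 0.5185; (405−300)/405 = 0.2593.
Squared: 0.2689; 0.0672.
Sum = 0.336077; P₂ = 0.336077 / 11 = 0.0306.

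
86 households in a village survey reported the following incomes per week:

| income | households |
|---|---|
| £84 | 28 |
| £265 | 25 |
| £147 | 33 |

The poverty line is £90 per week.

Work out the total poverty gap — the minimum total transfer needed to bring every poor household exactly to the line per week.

£168

Incomes under z: 28×£84 (q = 28 of N = 86).
Individual gaps: 28×(90−84) = 168.
Aggregate gap = £168.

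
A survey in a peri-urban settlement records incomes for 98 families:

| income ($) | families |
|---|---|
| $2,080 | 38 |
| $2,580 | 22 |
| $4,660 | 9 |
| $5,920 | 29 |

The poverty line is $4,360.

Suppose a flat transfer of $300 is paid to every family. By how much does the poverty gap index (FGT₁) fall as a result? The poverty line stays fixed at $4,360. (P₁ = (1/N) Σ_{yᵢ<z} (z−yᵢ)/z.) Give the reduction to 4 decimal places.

0.0421

Before: below the line — 38×$2,080, 22×$2,580; poverty gap index (FGT₁) = 0.294421.
After the $300 transfer: below the line — 38×$2,380, 22×$2,880; poverty gap index (FGT₁) = 0.252294.
Reduction = 0.294421 − 0.252294 = 0.0421.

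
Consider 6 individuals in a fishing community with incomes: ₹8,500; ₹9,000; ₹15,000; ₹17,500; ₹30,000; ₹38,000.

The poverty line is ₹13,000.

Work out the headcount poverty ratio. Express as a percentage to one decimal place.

33.3%

2 of the 6 individuals have income below ₹13,000.
H = 2/6 = 33.3%.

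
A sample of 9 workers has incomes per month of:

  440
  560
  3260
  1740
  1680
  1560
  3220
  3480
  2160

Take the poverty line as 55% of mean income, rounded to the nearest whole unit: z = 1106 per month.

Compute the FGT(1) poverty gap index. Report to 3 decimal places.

Below the line: 440, 560 (q = 2 of N = 9).
Shortfall ratios: (1106−440)/1106 = 0.6022; (1106−560)/1106 = 0.4937.
Sum of shortfalls = 1.095841; P₁ averages over all N: 1.095841 / 9 = 0.122.

0.122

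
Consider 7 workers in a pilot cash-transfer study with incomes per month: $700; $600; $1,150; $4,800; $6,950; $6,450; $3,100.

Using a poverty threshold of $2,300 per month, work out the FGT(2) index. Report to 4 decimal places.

Incomes under z: $600, $700, $1,150 (q = 3 of N = 7).
Shortfall ratios: (2300−600)/2300 = 0.7391; (2300−700)/2300 = 0.6957; (2300−1150)/2300 = 0.5000.
Squared: 0.5463; 0.4839; 0.2500.
Sum = 1.280246; P₂ = 1.280246 / 7 = 0.1829.

0.1829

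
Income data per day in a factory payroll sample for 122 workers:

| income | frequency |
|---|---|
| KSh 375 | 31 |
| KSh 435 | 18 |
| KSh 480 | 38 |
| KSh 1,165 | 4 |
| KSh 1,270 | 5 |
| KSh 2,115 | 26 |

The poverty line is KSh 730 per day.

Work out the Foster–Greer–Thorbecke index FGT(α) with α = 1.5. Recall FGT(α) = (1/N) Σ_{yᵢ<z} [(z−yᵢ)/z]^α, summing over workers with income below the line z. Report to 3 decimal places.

Poor units: 31×KSh 375, 18×KSh 435, 38×KSh 480 (q = 87 of N = 122).
Relative gaps: (730−375)/730 = 0.4863 (×31); (730−435)/730 = 0.4041 (×18); (730−480)/730 = 0.3425 (×38).
Raised to α = 1.5: 0.33912 (×31); 0.25689 (×18); 0.20041 (×38).
Sum = 22.752564; FGT(1.5) = 22.752564 / 122 = 0.186.

0.186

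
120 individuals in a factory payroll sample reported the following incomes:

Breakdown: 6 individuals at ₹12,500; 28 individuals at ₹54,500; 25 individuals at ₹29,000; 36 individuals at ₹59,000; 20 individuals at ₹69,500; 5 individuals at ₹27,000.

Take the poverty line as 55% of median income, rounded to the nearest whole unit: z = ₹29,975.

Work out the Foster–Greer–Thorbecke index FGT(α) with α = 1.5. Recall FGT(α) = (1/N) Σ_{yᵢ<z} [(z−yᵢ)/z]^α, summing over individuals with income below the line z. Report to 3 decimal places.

Below the line: 6×₹12,500, 5×₹27,000, 25×₹29,000 (q = 36 of N = 120).
Normalized shortfalls: (29975−12500)/29975 = 0.5830 (×6); (29975−27000)/29975 = 0.0992 (×5); (29975−29000)/29975 = 0.0325 (×25).
Raised to α = 1.5: 0.44513 (×6); 0.03127 (×5); 0.00587 (×25).
Sum = 2.973777; FGT(1.5) = 2.973777 / 120 = 0.025.

0.025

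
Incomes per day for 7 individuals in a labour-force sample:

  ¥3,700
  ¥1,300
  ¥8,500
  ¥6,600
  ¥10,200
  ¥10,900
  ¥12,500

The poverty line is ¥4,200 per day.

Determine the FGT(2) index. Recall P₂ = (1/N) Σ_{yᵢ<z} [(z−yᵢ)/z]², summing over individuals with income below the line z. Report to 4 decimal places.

0.0701

Poor units: ¥1,300, ¥3,700 (q = 2 of N = 7).
Normalized shortfalls: (4200−1300)/4200 = 0.6905; (4200−3700)/4200 = 0.1190.
Squared: 0.4768; 0.0142.
Sum = 0.490930; P₂ = 0.490930 / 7 = 0.0701.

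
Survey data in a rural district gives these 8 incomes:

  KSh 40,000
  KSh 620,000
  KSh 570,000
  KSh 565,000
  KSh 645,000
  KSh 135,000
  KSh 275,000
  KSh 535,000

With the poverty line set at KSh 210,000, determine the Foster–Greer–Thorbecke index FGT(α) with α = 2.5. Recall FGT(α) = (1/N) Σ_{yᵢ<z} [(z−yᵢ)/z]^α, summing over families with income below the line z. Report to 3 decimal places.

0.083

Incomes under z: KSh 40,000, KSh 135,000 (q = 2 of N = 8).
Normalized shortfalls: (210000−40000)/210000 = 0.8095; (210000−135000)/210000 = 0.3571.
Raised to α = 2.5: 0.58962; 0.07623.
Sum = 0.665849; FGT(2.5) = 0.665849 / 8 = 0.083.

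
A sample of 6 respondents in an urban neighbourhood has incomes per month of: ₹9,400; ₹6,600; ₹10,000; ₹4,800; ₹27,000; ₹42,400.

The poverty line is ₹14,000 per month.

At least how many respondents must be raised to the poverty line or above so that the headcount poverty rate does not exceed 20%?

3

Currently q = 4 of N = 6 are below the line (H = 0.667).
A headcount ratio of at most 20% allows at most ⌊0.20 × 6⌋ = 1 poor respondents.
So at least 4 − 1 = 3 must be lifted.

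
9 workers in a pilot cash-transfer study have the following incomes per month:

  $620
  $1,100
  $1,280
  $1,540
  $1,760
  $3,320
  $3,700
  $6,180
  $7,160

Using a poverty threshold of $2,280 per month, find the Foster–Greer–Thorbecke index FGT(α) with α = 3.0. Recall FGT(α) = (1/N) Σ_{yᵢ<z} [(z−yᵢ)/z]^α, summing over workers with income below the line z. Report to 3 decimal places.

0.073

Incomes under z: $620, $1,100, $1,280, $1,540, $1,760 (q = 5 of N = 9).
Relative gaps: (2280−620)/2280 = 0.7281; (2280−1100)/2280 = 0.5175; (2280−1280)/2280 = 0.4386; (2280−1540)/2280 = 0.3246; (2280−1760)/2280 = 0.2281.
Raised to α = 3.0: 0.38594; 0.13862; 0.08437; 0.03419; 0.01186.
Sum = 0.654989; FGT(3.0) = 0.654989 / 9 = 0.073.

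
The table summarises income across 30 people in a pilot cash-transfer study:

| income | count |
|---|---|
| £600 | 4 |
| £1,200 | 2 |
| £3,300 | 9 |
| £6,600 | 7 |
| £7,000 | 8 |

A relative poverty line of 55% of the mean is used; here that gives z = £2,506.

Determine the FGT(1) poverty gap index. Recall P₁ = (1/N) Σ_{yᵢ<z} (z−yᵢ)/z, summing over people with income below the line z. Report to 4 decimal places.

0.1362

Below z: 4×£600, 2×£1,200 (q = 6 of N = 30).
Shortfall ratios: (2506−600)/2506 = 0.7606 (×4); (2506−1200)/2506 = 0.5211 (×2).
Sum of shortfalls = 4.084597; P₁ averages over all N: 4.084597 / 30 = 0.1362.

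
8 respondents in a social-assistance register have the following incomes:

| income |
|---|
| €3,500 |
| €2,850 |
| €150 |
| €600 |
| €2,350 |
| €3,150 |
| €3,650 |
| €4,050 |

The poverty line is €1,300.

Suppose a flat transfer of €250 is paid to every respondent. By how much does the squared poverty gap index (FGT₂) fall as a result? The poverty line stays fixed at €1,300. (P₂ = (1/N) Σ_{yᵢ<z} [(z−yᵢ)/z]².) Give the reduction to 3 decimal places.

Before: below the line — €150, €600; squared poverty gap index (FGT₂) = 0.13406.
After the €250 transfer: below the line — €400, €850; squared poverty gap index (FGT₂) = 0.07489.
Reduction = 0.13406 − 0.07489 = 0.059.

0.059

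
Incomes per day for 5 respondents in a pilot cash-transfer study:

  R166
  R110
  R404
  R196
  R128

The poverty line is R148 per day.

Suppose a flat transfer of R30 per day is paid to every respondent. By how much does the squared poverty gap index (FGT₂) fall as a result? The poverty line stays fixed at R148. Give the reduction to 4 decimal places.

0.0163

Before: below the line — R110, R128; squared poverty gap index (FGT₂) = 0.016837.
After the R30 transfer: below the line — R140; squared poverty gap index (FGT₂) = 0.000584.
Reduction = 0.016837 − 0.000584 = 0.0163.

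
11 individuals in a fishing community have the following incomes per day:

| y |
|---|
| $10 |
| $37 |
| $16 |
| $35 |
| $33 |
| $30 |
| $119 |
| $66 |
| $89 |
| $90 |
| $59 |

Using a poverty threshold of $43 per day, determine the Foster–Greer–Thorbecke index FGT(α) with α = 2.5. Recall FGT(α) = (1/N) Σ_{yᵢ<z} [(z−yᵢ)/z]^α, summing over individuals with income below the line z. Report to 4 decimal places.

Incomes under z: $10, $16, $30, $33, $35, $37 (q = 6 of N = 11).
Gap ratios (z−y)/z: (43−10)/43 = 0.7674; (43−16)/43 = 0.6279; (43−30)/43 = 0.3023; (43−33)/43 = 0.2326; (43−35)/43 = 0.1860; (43−37)/43 = 0.1395.
Raised to α = 2.5: 0.51596; 0.31242; 0.05026; 0.02608; 0.01493; 0.00727.
Sum = 0.926917; FGT(2.5) = 0.926917 / 11 = 0.0843.

0.0843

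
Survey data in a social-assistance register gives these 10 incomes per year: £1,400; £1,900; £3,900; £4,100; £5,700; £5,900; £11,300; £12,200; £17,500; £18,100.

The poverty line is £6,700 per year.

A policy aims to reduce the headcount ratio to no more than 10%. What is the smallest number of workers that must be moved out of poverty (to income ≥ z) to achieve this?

5

Currently q = 6 of N = 10 are below the line (H = 0.600).
A headcount ratio of at most 10% allows at most ⌊0.10 × 10⌋ = 1 poor workers.
So at least 6 − 1 = 5 must be lifted.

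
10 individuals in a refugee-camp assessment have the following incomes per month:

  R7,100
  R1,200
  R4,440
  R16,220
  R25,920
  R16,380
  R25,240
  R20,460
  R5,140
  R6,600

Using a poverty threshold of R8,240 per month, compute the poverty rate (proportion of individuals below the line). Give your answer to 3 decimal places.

0.500

5 of the 10 individuals have income below R8,240.
H = 5/10 = 0.500.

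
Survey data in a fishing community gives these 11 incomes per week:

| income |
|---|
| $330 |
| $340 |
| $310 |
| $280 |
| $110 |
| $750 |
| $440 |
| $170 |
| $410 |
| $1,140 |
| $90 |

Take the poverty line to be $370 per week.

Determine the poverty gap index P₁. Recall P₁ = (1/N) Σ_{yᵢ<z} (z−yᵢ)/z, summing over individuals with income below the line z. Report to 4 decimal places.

Incomes under z: $90, $110, $170, $280, $310, $330, $340 (q = 7 of N = 11).
Normalized shortfalls: (370−90)/370 = 0.7568; (370−110)/370 = 0.7027; (370−170)/370 = 0.5405; (370−280)/370 = 0.2432; (370−310)/370 = 0.1622; (370−330)/370 = 0.1081; (370−340)/370 = 0.0811.
Σ = 2.594595. Dividing by the full population N = 11 gives P₁ = 0.2359.

0.2359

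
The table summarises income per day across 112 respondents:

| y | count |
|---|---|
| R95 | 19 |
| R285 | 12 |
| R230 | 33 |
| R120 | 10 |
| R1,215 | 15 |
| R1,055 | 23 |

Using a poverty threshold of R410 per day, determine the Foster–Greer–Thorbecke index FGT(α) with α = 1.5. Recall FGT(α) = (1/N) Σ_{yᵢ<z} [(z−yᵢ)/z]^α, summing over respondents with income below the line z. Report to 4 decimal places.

Below the line: 19×R95, 10×R120, 33×R230, 12×R285 (q = 74 of N = 112).
Shortfall ratios: (410−95)/410 = 0.7683 (×19); (410−120)/410 = 0.7073 (×10); (410−230)/410 = 0.4390 (×33); (410−285)/410 = 0.3049 (×12).
Raised to α = 1.5: 0.67343 (×19); 0.59487 (×10); 0.29089 (×33); 0.16834 (×12).
Sum = 30.363338; FGT(1.5) = 30.363338 / 112 = 0.2711.

0.2711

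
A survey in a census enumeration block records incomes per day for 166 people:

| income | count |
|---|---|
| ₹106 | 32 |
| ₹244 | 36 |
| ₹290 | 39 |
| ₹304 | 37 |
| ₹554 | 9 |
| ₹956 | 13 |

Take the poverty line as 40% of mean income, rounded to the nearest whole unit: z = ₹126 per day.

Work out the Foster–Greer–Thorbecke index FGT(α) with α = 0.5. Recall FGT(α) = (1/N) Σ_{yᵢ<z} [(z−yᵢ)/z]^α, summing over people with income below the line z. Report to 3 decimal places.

Incomes under z: 32×₹106 (q = 32 of N = 166).
Shortfall ratios: (126−106)/126 = 0.1587 (×32).
Raised to α = 0.5: 0.39841 (×32).
Sum = 12.749105; FGT(0.5) = 12.749105 / 166 = 0.077.

0.077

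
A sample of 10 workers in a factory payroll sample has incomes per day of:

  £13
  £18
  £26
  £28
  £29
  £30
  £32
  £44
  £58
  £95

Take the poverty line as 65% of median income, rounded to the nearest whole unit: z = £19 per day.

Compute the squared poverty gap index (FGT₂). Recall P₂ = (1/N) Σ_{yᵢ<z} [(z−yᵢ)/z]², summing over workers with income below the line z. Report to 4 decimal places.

Poor units: £13, £18 (q = 2 of N = 10).
Normalized shortfalls: (19−13)/19 = 0.3158; (19−18)/19 = 0.0526.
Squared: 0.0997; 0.0028.
Sum = 0.102493; P₂ = 0.102493 / 10 = 0.0102.

0.0102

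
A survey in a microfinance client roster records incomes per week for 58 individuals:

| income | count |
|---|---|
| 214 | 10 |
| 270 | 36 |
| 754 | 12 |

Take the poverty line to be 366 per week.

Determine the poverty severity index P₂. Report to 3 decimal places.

Incomes under z: 10×214, 36×270 (q = 46 of N = 58).
Gap ratios (z−y)/z: (366−214)/366 = 0.4153 (×10); (366−270)/366 = 0.2623 (×36).
Squared: 0.1725 (×10); 0.0688 (×36).
Sum = 4.201499; P₂ = 4.201499 / 58 = 0.072.

0.072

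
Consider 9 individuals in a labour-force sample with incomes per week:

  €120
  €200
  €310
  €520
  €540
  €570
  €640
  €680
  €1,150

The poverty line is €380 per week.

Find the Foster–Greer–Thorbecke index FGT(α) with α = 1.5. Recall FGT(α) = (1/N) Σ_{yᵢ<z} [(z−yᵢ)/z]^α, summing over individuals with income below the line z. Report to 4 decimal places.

0.1079

Below z: €120, €200, €310 (q = 3 of N = 9).
Relative gaps: (380−120)/380 = 0.6842; (380−200)/380 = 0.4737; (380−310)/380 = 0.1842.
Raised to α = 1.5: 0.56596; 0.32601; 0.07906.
Sum = 0.971033; FGT(1.5) = 0.971033 / 9 = 0.1079.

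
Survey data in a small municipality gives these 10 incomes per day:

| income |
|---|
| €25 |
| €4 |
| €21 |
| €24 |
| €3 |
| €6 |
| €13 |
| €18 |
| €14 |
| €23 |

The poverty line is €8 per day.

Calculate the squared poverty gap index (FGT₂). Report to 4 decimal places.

Below z: €3, €4, €6 (q = 3 of N = 10).
Gap ratios (z−y)/z: (8−3)/8 = 0.6250; (8−4)/8 = 0.5000; (8−6)/8 = 0.2500.
Squared: 0.3906; 0.2500; 0.0625.
Sum = 0.703125; P₂ = 0.703125 / 10 = 0.0703.

0.0703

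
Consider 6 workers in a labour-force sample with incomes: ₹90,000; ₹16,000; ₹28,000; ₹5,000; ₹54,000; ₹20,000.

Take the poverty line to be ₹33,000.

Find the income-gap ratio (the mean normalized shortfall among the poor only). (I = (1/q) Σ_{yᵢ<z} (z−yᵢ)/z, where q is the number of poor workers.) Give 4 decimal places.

0.4773

Poor units: ₹5,000, ₹16,000, ₹20,000, ₹28,000 (q = 4 of N = 6).
Shortfall ratios (z−y)/z: 0.8485, 0.5152, 0.3939, 0.1515; sum = 1.909091.
I averages over the q = 4 poor units only: 1.909091 / 4 = 0.4773.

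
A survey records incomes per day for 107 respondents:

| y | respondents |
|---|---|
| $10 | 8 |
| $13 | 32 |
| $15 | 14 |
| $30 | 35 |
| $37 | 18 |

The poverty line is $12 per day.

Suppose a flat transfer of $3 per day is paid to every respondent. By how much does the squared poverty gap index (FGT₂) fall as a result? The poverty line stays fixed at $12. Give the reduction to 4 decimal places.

0.0021

Before: below the line — 8×$10; squared poverty gap index (FGT₂) = 0.002077.
After the $3 transfer: below the line — none; squared poverty gap index (FGT₂) = 0.000000.
Reduction = 0.002077 − 0.000000 = 0.0021.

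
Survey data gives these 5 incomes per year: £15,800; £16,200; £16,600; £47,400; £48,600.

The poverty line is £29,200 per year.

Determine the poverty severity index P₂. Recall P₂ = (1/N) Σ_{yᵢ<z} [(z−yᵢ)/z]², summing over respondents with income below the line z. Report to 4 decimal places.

Below z: £15,800, £16,200, £16,600 (q = 3 of N = 5).
Relative gaps: (29200−15800)/29200 = 0.4589; (29200−16200)/29200 = 0.4452; (29200−16600)/29200 = 0.4315.
Squared: 0.2106; 0.1982; 0.1862.
Sum = 0.594999; P₂ = 0.594999 / 5 = 0.1190.

0.1190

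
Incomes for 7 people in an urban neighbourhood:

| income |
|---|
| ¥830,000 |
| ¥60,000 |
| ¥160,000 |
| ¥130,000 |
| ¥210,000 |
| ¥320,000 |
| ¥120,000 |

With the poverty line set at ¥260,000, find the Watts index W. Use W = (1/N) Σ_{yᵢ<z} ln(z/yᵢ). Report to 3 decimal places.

Poor units: ¥60,000, ¥120,000, ¥130,000, ¥160,000, ¥210,000 (q = 5 of N = 7).
Log shortfalls: ln(260000/60000) = 1.4663; ln(260000/120000) = 0.7732; ln(260000/130000) = 0.6931; ln(260000/160000) = 0.4855; ln(260000/210000) = 0.2136.
W = 3.631756 / 7 = 0.519.

0.519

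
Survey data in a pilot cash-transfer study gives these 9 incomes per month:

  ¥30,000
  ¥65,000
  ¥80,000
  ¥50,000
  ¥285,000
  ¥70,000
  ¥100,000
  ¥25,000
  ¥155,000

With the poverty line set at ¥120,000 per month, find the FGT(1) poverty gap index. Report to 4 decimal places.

0.3889

Incomes under z: ¥25,000, ¥30,000, ¥50,000, ¥65,000, ¥70,000, ¥80,000, ¥100,000 (q = 7 of N = 9).
Shortfall ratios: (120000−25000)/120000 = 0.7917; (120000−30000)/120000 = 0.7500; (120000−50000)/120000 = 0.5833; (120000−65000)/120000 = 0.4583; (120000−70000)/120000 = 0.4167; (120000−80000)/120000 = 0.3333; (120000−100000)/120000 = 0.1667.
Sum of shortfalls = 3.500000; P₁ averages over all N: 3.500000 / 9 = 0.3889.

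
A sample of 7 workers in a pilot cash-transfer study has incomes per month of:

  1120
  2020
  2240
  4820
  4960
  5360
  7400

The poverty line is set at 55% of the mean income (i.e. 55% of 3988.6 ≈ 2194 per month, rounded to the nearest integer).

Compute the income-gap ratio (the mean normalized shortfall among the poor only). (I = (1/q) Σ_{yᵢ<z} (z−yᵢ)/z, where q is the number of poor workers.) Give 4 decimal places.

Below z: 1120, 2020 (q = 2 of N = 7).
Relative gaps: 0.4895, 0.0793; sum = 0.568824.
I averages over the q = 2 poor units only: 0.568824 / 2 = 0.2844.

0.2844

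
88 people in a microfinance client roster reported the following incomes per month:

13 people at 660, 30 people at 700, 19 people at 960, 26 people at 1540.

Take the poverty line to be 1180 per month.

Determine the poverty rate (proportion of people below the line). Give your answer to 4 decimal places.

62 of the 88 people have income below 1180.
H = 62/88 = 0.7045.

0.7045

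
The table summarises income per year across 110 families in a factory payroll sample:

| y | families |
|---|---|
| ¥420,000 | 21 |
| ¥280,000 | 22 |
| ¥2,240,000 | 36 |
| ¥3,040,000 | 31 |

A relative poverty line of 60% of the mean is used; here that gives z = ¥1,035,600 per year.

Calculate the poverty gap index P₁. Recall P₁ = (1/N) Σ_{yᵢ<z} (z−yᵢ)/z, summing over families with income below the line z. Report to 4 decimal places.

0.2594

Incomes under z: 22×¥280,000, 21×¥420,000 (q = 43 of N = 110).
Normalized shortfalls: (1035600−280000)/1035600 = 0.7296 (×22); (1035600−420000)/1035600 = 0.5944 (×21).
Σ = 28.534956. Dividing by the full population N = 110 gives P₁ = 0.2594.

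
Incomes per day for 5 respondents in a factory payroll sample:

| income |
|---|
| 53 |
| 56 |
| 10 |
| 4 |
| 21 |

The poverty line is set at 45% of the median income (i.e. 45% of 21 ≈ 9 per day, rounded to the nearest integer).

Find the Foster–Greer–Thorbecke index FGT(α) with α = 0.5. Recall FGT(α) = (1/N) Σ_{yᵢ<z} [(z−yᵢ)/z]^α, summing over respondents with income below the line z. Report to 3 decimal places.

0.149

Incomes under z: 4 (q = 1 of N = 5).
Normalized shortfalls: (9−4)/9 = 0.5556.
Raised to α = 0.5: 0.74536.
Sum = 0.745356; FGT(0.5) = 0.745356 / 5 = 0.149.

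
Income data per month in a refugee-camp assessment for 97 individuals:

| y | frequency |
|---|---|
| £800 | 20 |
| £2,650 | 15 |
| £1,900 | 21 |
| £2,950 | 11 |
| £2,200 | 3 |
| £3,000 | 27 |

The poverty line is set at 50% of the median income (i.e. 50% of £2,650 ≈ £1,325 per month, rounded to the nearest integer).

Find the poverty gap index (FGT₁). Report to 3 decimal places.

0.082

Incomes under z: 20×£800 (q = 20 of N = 97).
Shortfall ratios: (1325−800)/1325 = 0.3962 (×20).
Σ = 7.924528. Dividing by the full population N = 97 gives P₁ = 0.082.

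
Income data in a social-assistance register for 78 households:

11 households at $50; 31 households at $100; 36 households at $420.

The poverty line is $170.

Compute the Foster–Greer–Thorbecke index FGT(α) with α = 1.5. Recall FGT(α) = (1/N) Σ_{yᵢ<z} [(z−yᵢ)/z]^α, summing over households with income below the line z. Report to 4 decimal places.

Below z: 11×$50, 31×$100 (q = 42 of N = 78).
Relative gaps: (170−50)/170 = 0.7059 (×11); (170−100)/170 = 0.4118 (×31).
Raised to α = 1.5: 0.59306 (×11); 0.26422 (×31).
Sum = 14.714628; FGT(1.5) = 14.714628 / 78 = 0.1886.

0.1886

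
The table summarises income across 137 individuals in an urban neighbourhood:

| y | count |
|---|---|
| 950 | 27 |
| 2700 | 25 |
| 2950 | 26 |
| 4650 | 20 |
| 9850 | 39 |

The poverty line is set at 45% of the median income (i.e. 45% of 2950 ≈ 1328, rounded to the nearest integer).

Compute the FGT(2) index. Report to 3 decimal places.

0.016

Below the line: 27×950 (q = 27 of N = 137).
Normalized shortfalls: (1328−950)/1328 = 0.2846 (×27).
Squared: 0.0810 (×27).
Sum = 2.187516; P₂ = 2.187516 / 137 = 0.016.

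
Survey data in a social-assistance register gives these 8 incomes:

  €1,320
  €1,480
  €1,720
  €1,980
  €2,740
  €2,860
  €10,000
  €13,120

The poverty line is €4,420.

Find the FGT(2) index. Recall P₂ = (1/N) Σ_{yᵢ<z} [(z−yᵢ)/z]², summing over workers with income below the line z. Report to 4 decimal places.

Incomes under z: €1,320, €1,480, €1,720, €1,980, €2,740, €2,860 (q = 6 of N = 8).
Gap ratios (z−y)/z: (4420−1320)/4420 = 0.7014; (4420−1480)/4420 = 0.6652; (4420−1720)/4420 = 0.6109; (4420−1980)/4420 = 0.5520; (4420−2740)/4420 = 0.3801; (4420−2860)/4420 = 0.3529.
Squared: 0.4919; 0.4424; 0.3731; 0.3047; 0.1445; 0.1246.
Sum = 1.881268; P₂ = 1.881268 / 8 = 0.2352.

0.2352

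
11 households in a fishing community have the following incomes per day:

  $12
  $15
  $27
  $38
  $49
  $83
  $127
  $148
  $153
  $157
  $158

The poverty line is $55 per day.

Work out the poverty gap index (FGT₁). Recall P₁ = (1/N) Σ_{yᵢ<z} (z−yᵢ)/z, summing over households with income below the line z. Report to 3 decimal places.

Incomes under z: $12, $15, $27, $38, $49 (q = 5 of N = 11).
Shortfall ratios: (55−12)/55 = 0.7818; (55−15)/55 = 0.7273; (55−27)/55 = 0.5091; (55−38)/55 = 0.3091; (55−49)/55 = 0.1091.
Σ = 2.436364. Dividing by the full population N = 11 gives P₁ = 0.221.

0.221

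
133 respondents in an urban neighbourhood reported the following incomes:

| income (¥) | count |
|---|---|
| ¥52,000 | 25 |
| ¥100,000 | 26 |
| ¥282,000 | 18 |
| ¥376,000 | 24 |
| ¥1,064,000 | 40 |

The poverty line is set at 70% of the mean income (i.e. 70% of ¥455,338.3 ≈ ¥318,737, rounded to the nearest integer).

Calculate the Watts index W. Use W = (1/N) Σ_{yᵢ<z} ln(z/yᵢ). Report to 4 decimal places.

0.5840

Below z: 25×¥52,000, 26×¥100,000, 18×¥282,000 (q = 69 of N = 133).
Log gaps: ln(318737/52000) = 1.8131 (×25); ln(318737/100000) = 1.1592 (×26); ln(318737/282000) = 0.1225 (×18).
W = 77.671430 / 133 = 0.5840.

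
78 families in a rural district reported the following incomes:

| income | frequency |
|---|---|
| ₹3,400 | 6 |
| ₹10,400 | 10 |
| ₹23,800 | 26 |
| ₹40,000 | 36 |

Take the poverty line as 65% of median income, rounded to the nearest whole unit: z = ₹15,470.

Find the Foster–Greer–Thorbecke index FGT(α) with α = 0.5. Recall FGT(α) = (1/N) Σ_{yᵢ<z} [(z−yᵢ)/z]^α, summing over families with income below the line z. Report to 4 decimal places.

Below the line: 6×₹3,400, 10×₹10,400 (q = 16 of N = 78).
Gap ratios (z−y)/z: (15470−3400)/15470 = 0.7802 (×6); (15470−10400)/15470 = 0.3277 (×10).
Raised to α = 0.5: 0.88330 (×6); 0.57248 (×10).
Sum = 11.024583; FGT(0.5) = 11.024583 / 78 = 0.1413.

0.1413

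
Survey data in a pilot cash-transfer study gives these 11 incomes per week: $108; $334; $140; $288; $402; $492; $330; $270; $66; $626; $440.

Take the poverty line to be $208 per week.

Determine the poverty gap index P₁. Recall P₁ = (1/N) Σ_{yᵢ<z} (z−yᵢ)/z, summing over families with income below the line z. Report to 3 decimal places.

0.135

Incomes under z: $66, $108, $140 (q = 3 of N = 11).
Shortfall ratios: (208−66)/208 = 0.6827; (208−108)/208 = 0.4808; (208−140)/208 = 0.3269.
Σ = 1.490385. Dividing by the full population N = 11 gives P₁ = 0.135.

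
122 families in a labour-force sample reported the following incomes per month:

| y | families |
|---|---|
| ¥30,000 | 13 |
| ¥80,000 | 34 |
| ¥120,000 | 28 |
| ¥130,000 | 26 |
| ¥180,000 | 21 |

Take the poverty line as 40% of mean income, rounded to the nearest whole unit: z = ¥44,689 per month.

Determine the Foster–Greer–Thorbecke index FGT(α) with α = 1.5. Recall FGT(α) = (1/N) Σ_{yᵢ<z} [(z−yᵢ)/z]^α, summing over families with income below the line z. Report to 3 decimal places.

Below the line: 13×¥30,000 (q = 13 of N = 122).
Gap ratios (z−y)/z: (44689−30000)/44689 = 0.3287 (×13).
Raised to α = 1.5: 0.18845 (×13).
Sum = 2.449801; FGT(1.5) = 2.449801 / 122 = 0.020.

0.020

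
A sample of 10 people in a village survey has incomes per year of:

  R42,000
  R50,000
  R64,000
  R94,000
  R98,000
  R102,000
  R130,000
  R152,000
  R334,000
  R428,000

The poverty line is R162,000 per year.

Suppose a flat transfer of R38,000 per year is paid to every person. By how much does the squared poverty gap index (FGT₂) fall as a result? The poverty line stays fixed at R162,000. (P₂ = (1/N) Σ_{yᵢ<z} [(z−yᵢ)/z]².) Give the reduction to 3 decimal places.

0.122

Before: below the line — R42,000, R50,000, R64,000, R94,000, R98,000, R102,000, R130,000, R152,000; squared poverty gap index (FGT₂) = 0.19049.
After the R38,000 transfer: below the line — R80,000, R88,000, R102,000, R132,000, R136,000, R140,000; squared poverty gap index (FGT₂) = 0.06805.
Reduction = 0.19049 − 0.06805 = 0.122.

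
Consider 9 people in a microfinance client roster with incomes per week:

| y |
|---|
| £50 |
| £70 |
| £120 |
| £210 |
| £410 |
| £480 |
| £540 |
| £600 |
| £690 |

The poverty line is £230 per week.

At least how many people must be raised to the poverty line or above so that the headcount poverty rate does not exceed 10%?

Currently q = 4 of N = 9 are below the line (H = 0.444).
A headcount ratio of at most 10% allows at most ⌊0.10 × 9⌋ = 0 poor people.
So at least 4 − 0 = 4 must be lifted.

4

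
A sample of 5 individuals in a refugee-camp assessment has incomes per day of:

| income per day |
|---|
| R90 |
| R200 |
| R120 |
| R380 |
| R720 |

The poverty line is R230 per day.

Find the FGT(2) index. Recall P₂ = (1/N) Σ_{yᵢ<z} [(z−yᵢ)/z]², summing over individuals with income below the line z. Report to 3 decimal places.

Incomes under z: R90, R120, R200 (q = 3 of N = 5).
Shortfall ratios: (230−90)/230 = 0.6087; (230−120)/230 = 0.4783; (230−200)/230 = 0.1304.
Squared: 0.3705; 0.2287; 0.0170.
Sum = 0.616257; P₂ = 0.616257 / 5 = 0.123.

0.123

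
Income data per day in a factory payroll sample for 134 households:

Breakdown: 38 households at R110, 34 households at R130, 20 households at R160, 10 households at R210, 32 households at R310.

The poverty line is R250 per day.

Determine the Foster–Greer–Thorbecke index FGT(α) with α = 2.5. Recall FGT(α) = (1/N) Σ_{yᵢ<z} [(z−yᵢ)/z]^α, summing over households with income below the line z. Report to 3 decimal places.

Incomes under z: 38×R110, 34×R130, 20×R160, 10×R210 (q = 102 of N = 134).
Relative gaps: (250−110)/250 = 0.5600 (×38); (250−130)/250 = 0.4800 (×34); (250−160)/250 = 0.3600 (×20); (250−210)/250 = 0.1600 (×10).
Raised to α = 2.5: 0.23468 (×38); 0.15963 (×34); 0.07776 (×20); 0.01024 (×10).
Sum = 16.002594; FGT(2.5) = 16.002594 / 134 = 0.119.

0.119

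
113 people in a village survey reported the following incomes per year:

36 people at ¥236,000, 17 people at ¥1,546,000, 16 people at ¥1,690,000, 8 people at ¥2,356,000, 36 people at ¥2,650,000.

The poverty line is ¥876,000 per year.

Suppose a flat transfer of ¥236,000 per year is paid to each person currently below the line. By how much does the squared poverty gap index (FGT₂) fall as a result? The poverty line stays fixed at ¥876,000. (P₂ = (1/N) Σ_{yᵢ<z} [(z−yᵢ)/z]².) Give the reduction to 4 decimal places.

Before: below the line — 36×¥236,000; squared poverty gap index (FGT₂) = 0.170050.
After the ¥236,000 transfer: below the line — 36×¥472,000; squared poverty gap index (FGT₂) = 0.067761.
Reduction = 0.170050 − 0.067761 = 0.1023.

0.1023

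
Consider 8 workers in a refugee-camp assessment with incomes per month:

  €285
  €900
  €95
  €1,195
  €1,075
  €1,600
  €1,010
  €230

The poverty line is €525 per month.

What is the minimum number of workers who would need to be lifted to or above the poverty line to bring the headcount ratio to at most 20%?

2

3 of the 8 workers are poor, so H = 3/8 = 0.375.
A headcount ratio of at most 20% allows at most ⌊0.20 × 8⌋ = 1 poor workers.
So at least 3 − 1 = 2 must be lifted.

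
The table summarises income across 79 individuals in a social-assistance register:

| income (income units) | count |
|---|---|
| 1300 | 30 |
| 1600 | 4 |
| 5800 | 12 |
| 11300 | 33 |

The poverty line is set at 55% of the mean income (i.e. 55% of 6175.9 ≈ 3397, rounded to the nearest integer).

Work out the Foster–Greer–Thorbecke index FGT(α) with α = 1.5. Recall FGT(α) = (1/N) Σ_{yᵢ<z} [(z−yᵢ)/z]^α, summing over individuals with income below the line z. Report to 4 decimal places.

0.2037

Below z: 30×1300, 4×1600 (q = 34 of N = 79).
Relative gaps: (3397−1300)/3397 = 0.6173 (×30); (3397−1600)/3397 = 0.5290 (×4).
Raised to α = 1.5: 0.48501 (×30); 0.38475 (×4).
Sum = 16.089422; FGT(1.5) = 16.089422 / 79 = 0.2037.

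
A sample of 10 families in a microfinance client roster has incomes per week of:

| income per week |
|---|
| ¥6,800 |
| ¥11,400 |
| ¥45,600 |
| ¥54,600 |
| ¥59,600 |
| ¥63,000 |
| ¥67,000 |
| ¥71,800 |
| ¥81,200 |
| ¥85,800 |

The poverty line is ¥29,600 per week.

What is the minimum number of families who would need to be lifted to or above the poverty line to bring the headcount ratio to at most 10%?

Currently q = 2 of N = 10 are below the line (H = 0.200).
A headcount ratio of at most 10% allows at most ⌊0.10 × 10⌋ = 1 poor families.
So at least 2 − 1 = 1 must be lifted.

1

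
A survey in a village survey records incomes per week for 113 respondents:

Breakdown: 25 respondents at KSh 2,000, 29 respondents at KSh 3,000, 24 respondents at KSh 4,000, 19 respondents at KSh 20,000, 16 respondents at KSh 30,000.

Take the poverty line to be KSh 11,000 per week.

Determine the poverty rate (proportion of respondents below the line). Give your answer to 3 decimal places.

0.690

78 of the 113 respondents have income below KSh 11,000.
H = 78/113 = 0.690.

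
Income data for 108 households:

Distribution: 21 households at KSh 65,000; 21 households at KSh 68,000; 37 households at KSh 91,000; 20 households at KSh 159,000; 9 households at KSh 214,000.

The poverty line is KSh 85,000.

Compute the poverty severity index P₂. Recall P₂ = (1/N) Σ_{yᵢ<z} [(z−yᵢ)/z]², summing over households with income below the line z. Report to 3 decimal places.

0.019

Below z: 21×KSh 65,000, 21×KSh 68,000 (q = 42 of N = 108).
Gap ratios (z−y)/z: (85000−65000)/85000 = 0.2353 (×21); (85000−68000)/85000 = 0.2000 (×21).
Squared: 0.0554 (×21); 0.0400 (×21).
Sum = 2.002630; P₂ = 2.002630 / 108 = 0.019.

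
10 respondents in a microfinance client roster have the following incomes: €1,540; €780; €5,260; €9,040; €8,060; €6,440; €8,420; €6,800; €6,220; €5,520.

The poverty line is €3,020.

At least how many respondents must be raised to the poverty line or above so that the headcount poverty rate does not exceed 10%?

1

2 of the 10 respondents are poor, so H = 2/10 = 0.200.
A headcount ratio of at most 10% allows at most ⌊0.10 × 10⌋ = 1 poor respondents.
So at least 2 − 1 = 1 must be lifted.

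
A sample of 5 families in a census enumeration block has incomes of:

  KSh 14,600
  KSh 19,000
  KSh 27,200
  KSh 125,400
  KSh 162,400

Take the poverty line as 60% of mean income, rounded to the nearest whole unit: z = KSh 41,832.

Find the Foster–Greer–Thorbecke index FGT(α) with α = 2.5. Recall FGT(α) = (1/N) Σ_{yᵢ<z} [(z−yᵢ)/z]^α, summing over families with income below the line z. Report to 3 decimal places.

Poor units: KSh 14,600, KSh 19,000, KSh 27,200 (q = 3 of N = 5).
Gap ratios (z−y)/z: (41832−14600)/41832 = 0.6510; (41832−19000)/41832 = 0.5458; (41832−27200)/41832 = 0.3498.
Raised to α = 2.5: 0.34192; 0.22008; 0.07236.
Sum = 0.634364; FGT(2.5) = 0.634364 / 5 = 0.127.

0.127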